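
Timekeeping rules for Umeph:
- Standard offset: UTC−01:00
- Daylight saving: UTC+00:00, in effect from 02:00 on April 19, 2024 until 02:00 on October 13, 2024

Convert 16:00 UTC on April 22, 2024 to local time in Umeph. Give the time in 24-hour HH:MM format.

16:00

At the standard offset (UTC−01:00), 16:00 UTC − 1h = 15:00 Umeph standard time.
Daylight saving runs 19 April – 13 October; the standard-time date in Umeph, April 22, 2024, is inside that window, so Umeph is at UTC+00:00.
16:00 UTC + 0h = 16:00 local.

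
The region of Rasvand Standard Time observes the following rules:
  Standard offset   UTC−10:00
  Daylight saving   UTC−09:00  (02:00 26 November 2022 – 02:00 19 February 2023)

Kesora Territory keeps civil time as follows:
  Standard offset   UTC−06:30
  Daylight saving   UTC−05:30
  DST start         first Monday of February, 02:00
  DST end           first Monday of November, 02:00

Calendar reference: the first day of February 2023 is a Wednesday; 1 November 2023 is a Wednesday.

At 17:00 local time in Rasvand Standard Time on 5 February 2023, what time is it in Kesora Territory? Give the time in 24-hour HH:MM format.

19:30

5 February 2023 falls between 26 November 2022 and 19 February 2023, so daylight saving is in effect and Rasvand Standard Time is at UTC−09:00.
17:00 Rasvand Standard Time + 9h = 02:00 UTC (rolling into the next day, 6 February 2023).
1 February 2023 is a Wednesday, so the first Monday is February 6.
1 November 2023 is a Wednesday, so the first Monday is November 6.
At the standard offset (UTC−06:30), 02:00 UTC − 6h30m = 19:30 Kesora Territory standard time (rolling into the previous day, 5 February 2023).
The standard-time date in Kesora Territory, 5 February 2023, does not fall between 6 February and 6 November, so daylight saving is not in effect and Kesora Territory is at UTC−06:30.
02:00 UTC − 6h30m = 19:30 Kesora Territory (rolling into the previous day, 5 February 2023).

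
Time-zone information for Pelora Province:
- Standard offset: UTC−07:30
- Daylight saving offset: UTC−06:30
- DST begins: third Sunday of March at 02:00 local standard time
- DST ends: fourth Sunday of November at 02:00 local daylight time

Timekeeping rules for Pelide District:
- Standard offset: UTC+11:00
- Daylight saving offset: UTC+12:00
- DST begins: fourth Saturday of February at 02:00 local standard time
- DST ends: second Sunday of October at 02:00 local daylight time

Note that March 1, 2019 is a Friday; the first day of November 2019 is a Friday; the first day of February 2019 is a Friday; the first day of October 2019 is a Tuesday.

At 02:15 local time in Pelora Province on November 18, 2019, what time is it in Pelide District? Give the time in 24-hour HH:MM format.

19:45

1 March 2019 is a Friday, so the first Sunday is March 3 and the third is March 17.
1 November 2019 is a Friday, so the first Sunday is November 3 and the fourth is November 24.
November 18, 2019 falls between 17 March and 24 November, so daylight saving is in effect and Pelora Province is at UTC−06:30.
02:15 Pelora Province + 6h30m = 08:45 UTC.
1 February 2019 is a Friday, so the first Saturday is February 2 and the fourth is February 23.
1 October 2019 is a Tuesday, so the first Sunday is October 6 and the second is October 13.
At the standard offset (UTC+11:00), 08:45 UTC + 11h = 19:45 Pelide District standard time.
The standard-time date in Pelide District, November 18, 2019, is outside the daylight-saving period (23 February – 13 October), so Pelide District is on standard time, UTC+11:00.
08:45 UTC + 11h = 19:45 Pelide District.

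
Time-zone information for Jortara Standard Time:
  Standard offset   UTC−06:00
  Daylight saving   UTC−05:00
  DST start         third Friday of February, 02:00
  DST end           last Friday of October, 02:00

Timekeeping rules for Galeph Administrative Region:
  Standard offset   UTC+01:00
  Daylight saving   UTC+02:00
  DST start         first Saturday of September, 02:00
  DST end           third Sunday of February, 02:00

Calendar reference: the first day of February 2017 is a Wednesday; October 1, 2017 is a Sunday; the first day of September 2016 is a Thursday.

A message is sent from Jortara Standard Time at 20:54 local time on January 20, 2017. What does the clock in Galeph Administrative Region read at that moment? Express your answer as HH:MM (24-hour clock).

04:54

1 February 2017 is a Wednesday, so the first Friday is February 3 and the third is February 17.
1 October 2017 is a Sunday, so Fridays fall on 6, 13, 20, 27; the last is October 27.
January 20, 2017 is outside the daylight-saving period (17 February – 27 October), so Jortara Standard Time is on standard time, UTC−06:00.
20:54 Jortara Standard Time + 6h = 02:54 UTC (rolling into the next day, 21 January 2017).
1 September 2016 is a Thursday, so the first Saturday is September 3.
1 February 2017 is a Wednesday, so the first Sunday is February 5 and the third is February 19.
At the standard offset (UTC+01:00), 02:54 UTC + 1h = 03:54 Galeph Administrative Region standard time.
The standard-time date in Galeph Administrative Region, January 21, 2017, falls between 3 September 2016 and 19 February 2017, so daylight saving is in effect and Galeph Administrative Region is at UTC+02:00.
02:54 UTC + 2h = 04:54 Galeph Administrative Region.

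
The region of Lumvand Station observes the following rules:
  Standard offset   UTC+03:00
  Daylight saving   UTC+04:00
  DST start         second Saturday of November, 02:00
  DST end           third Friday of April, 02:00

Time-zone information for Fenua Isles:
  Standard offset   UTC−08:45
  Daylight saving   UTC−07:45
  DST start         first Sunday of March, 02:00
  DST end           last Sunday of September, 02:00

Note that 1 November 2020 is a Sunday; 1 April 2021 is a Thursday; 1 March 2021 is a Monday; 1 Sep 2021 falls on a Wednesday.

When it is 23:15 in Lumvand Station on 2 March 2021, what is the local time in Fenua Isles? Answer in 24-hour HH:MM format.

1 November 2020 is a Sunday, so the first Saturday is November 7 and the second is November 14.
1 April 2021 is a Thursday, so the first Friday is April 2 and the third is April 16.
2 March 2021 lies within the daylight-saving period (14 November 2020 – 16 April 2021), so Lumvand Station is on daylight time, UTC+04:00.
23:15 Lumvand Station − 4h = 19:15 UTC.
1 March 2021 is a Monday, so the first Sunday is March 7.
1 September 2021 is a Wednesday, so Sundays fall on 5, 12, 19, 26; the last is September 26.
At the standard offset (UTC−08:45), 19:15 UTC − 8h45m = 10:30 Fenua Isles standard time.
Daylight saving runs 7 March – 26 September; the standard-time date in Fenua Isles, 2 March 2021, is outside that window, so Fenua Isles is on standard time at UTC−08:45.
19:15 UTC − 8h45m = 10:30 Fenua Isles.

10:30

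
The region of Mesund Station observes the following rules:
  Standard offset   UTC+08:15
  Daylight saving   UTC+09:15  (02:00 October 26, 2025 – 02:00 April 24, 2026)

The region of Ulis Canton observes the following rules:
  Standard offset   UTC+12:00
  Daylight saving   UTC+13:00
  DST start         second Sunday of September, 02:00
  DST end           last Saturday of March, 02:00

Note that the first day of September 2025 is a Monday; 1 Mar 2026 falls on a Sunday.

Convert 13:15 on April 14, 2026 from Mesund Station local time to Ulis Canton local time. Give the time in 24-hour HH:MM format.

Daylight saving runs 26 October 2025 – 24 April 2026; April 14, 2026 is inside that window, so Mesund Station is at UTC+09:15.
13:15 Mesund Station − 9h15m = 04:00 UTC.
1 September 2025 is a Monday, so the first Sunday is September 7 and the second is September 14.
1 March 2026 is a Sunday, so Saturdays fall on 7, 14, 21, 28; the last is March 28.
At the standard offset (UTC+12:00), 04:00 UTC + 12h = 16:00 Ulis Canton standard time.
The standard-time date in Ulis Canton, April 14, 2026, is outside the daylight-saving period (14 September 2025 – 28 March 2026), so Ulis Canton is on standard time, UTC+12:00.
04:00 UTC + 12h = 16:00 Ulis Canton.

16:00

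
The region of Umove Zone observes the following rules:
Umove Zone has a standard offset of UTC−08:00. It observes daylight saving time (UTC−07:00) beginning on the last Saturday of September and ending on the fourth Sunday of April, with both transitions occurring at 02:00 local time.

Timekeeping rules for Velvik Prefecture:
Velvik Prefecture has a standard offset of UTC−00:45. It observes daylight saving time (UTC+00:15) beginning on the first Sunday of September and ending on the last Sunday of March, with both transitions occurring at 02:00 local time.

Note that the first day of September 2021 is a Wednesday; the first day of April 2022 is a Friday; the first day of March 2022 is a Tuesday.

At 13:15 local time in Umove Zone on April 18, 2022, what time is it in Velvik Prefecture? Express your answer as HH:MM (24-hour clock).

19:30

1 September 2021 is a Wednesday, so Saturdays fall on 4, 11, 18, 25; the last is September 25.
1 April 2022 is a Friday, so the first Sunday is April 3 and the fourth is April 24.
April 18, 2022 falls between 25 September 2021 and 24 April 2022, so daylight saving is in effect and Umove Zone is at UTC−07:00.
13:15 Umove Zone + 7h = 20:15 UTC.
1 September 2021 is a Wednesday, so the first Sunday is September 5.
1 March 2022 is a Tuesday, so Sundays fall on 6, 13, 20, 27; the last is March 27.
At the standard offset (UTC−00:45), 20:15 UTC − 0h45m = 19:30 Velvik Prefecture standard time.
Daylight saving runs 5 September 2021 – 27 March 2022; the standard-time date in Velvik Prefecture, April 18, 2022, is outside that window, so Velvik Prefecture is on standard time at UTC−00:45.
20:15 UTC − 0h45m = 19:30 Velvik Prefecture.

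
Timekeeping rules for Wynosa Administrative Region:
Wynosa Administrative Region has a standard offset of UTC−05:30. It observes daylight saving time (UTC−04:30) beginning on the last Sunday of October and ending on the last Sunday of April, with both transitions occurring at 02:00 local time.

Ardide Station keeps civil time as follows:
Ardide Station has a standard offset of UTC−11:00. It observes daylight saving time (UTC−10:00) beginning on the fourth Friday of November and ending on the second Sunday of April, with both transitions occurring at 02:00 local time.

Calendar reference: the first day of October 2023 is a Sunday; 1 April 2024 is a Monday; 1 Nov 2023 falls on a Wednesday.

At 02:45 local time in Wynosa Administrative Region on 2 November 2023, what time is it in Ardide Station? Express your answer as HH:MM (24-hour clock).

20:15

1 October 2023 is a Sunday, so Sundays fall on 1, 8, 15, 22, 29; the last is October 29.
1 April 2024 is a Monday, so Sundays fall on 7, 14, 21, 28; the last is April 28.
Daylight saving runs 29 October 2023 – 28 April 2024; 2 November 2023 is inside that window, so Wynosa Administrative Region is at UTC−04:30.
02:45 Wynosa Administrative Region + 4h30m = 07:15 UTC.
1 November 2023 is a Wednesday, so the first Friday is November 3 and the fourth is November 24.
1 April 2024 is a Monday, so the first Sunday is April 7 and the second is April 14.
At the standard offset (UTC−11:00), 07:15 UTC − 11h = 20:15 Ardide Station standard time (rolling into the previous day, 1 November 2023).
Daylight saving runs 24 November 2023 – 14 April 2024; the standard-time date in Ardide Station, 1 November 2023, is outside that window, so Ardide Station is on standard time at UTC−11:00.
07:15 UTC − 11h = 20:15 Ardide Station (rolling into the previous day, 1 November 2023).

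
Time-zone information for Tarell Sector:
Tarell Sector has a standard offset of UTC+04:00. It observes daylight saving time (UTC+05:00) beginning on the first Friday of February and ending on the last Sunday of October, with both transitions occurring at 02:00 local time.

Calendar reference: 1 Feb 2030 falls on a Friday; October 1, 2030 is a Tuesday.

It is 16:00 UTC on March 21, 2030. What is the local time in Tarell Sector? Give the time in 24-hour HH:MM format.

21:00

1 February 2030 is a Friday, so the first Friday is February 1.
1 October 2030 is a Tuesday, so Sundays fall on 6, 13, 20, 27; the last is October 27.
At the standard offset (UTC+04:00), 16:00 UTC + 4h = 20:00 Tarell Sector standard time.
The standard-time date in Tarell Sector, March 21, 2030, lies within the daylight-saving period (1 February – 27 October), so Tarell Sector is on daylight time, UTC+05:00.
16:00 UTC + 5h = 21:00 local.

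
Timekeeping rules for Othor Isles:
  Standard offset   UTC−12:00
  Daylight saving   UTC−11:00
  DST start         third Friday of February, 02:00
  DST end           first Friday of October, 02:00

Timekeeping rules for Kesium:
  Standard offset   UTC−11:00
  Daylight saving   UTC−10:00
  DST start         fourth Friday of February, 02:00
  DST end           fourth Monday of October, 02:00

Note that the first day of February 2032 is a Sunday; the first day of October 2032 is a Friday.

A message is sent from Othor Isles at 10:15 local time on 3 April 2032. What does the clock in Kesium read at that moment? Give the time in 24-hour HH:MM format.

11:15

1 February 2032 is a Sunday, so the first Friday is February 6 and the third is February 20.
1 October 2032 is a Friday, so the first Friday is October 1.
Daylight saving runs 20 February – 1 October; 3 April 2032 is inside that window, so Othor Isles is at UTC−11:00.
10:15 Othor Isles + 11h = 21:15 UTC.
1 February 2032 is a Sunday, so the first Friday is February 6 and the fourth is February 27.
1 October 2032 is a Friday, so the first Monday is October 4 and the fourth is October 25.
At the standard offset (UTC−11:00), 21:15 UTC − 11h = 10:15 Kesium standard time.
The standard-time date in Kesium, 3 April 2032, lies within the daylight-saving period (27 February – 25 October), so Kesium is on daylight time, UTC−10:00.
21:15 UTC − 10h = 11:15 Kesium.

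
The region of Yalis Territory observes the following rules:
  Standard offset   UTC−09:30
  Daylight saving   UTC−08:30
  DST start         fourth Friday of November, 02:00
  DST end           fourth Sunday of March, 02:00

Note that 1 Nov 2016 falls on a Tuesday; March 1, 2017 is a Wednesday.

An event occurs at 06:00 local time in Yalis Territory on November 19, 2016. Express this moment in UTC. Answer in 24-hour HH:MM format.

15:30

1 November 2016 is a Tuesday, so the first Friday is November 4 and the fourth is November 25.
1 March 2017 is a Wednesday, so the first Sunday is March 5 and the fourth is March 26.
November 19, 2016 is outside the daylight-saving period (25 November 2016 – 26 March 2017), so Yalis Territory is on standard time, UTC−09:30.
06:00 local + 9h30m = 15:30 UTC.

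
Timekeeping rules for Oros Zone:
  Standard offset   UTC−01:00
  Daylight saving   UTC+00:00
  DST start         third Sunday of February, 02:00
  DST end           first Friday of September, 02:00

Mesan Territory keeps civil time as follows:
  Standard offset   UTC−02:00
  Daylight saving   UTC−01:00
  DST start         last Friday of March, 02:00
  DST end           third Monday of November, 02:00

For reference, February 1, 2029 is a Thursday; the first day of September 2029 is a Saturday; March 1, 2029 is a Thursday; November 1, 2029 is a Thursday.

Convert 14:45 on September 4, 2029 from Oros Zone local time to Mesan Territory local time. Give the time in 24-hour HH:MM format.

13:45

1 February 2029 is a Thursday, so the first Sunday is February 4 and the third is February 18.
1 September 2029 is a Saturday, so the first Friday is September 7.
Daylight saving runs 18 February – 7 September; September 4, 2029 is inside that window, so Oros Zone is at UTC+00:00.
14:45 Oros Zone − 0h = 14:45 UTC.
1 March 2029 is a Thursday, so Fridays fall on 2, 9, 16, 23, 30; the last is March 30.
1 November 2029 is a Thursday, so the first Monday is November 5 and the third is November 19.
At the standard offset (UTC−02:00), 14:45 UTC − 2h = 12:45 Mesan Territory standard time.
The standard-time date in Mesan Territory, September 4, 2029, falls between 30 March and 19 November, so daylight saving is in effect and Mesan Territory is at UTC−01:00.
14:45 UTC − 1h = 13:45 Mesan Territory.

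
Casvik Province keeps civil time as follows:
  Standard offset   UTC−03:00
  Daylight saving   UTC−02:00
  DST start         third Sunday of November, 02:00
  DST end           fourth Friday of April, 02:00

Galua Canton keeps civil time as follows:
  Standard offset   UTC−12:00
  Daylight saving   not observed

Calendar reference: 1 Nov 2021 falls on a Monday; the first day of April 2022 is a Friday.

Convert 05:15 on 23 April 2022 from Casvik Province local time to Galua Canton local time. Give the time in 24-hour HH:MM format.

1 November 2021 is a Monday, so the first Sunday is November 7 and the third is November 21.
1 April 2022 is a Friday, so the first Friday is April 1 and the fourth is April 22.
Daylight saving runs 21 November 2021 – 22 April 2022; 23 April 2022 is outside that window, so Casvik Province is on standard time at UTC−03:00.
05:15 Casvik Province + 3h = 08:15 UTC.
Galua Canton stays on UTC−12:00 all year.
08:15 UTC − 12h = 20:15 Galua Canton (rolling into the previous day, 22 April 2022).

20:15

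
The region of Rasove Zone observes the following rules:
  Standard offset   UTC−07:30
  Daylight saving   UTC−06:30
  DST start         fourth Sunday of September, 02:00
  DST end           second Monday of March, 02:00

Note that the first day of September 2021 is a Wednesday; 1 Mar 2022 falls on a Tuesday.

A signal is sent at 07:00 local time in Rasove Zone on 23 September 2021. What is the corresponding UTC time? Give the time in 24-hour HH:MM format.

14:30

1 September 2021 is a Wednesday, so the first Sunday is September 5 and the fourth is September 26.
1 March 2022 is a Tuesday, so the first Monday is March 7 and the second is March 14.
23 September 2021 is outside the daylight-saving period (26 September 2021 – 14 March 2022), so Rasove Zone is on standard time, UTC−07:30.
07:00 local + 7h30m = 14:30 UTC.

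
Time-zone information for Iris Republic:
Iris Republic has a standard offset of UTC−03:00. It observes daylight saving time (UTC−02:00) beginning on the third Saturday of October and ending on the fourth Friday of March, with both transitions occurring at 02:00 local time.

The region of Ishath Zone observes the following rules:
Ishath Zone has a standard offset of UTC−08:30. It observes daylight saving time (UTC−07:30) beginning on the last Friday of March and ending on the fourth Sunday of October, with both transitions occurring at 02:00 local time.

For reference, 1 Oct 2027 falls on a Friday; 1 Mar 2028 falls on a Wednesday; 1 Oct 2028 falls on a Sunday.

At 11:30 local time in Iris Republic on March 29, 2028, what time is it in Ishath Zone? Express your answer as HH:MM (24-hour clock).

06:00

1 October 2027 is a Friday, so the first Saturday is October 2 and the third is October 16.
1 March 2028 is a Wednesday, so the first Friday is March 3 and the fourth is March 24.
March 29, 2028 does not fall between 16 October 2027 and 24 March 2028, so daylight saving is not in effect and Iris Republic is at UTC−03:00.
11:30 Iris Republic + 3h = 14:30 UTC.
1 March 2028 is a Wednesday, so Fridays fall on 3, 10, 17, 24, 31; the last is March 31.
1 October 2028 is a Sunday, so the first Sunday is October 1 and the fourth is October 22.
At the standard offset (UTC−08:30), 14:30 UTC − 8h30m = 06:00 Ishath Zone standard time.
Daylight saving runs 31 March – 22 October; the standard-time date in Ishath Zone, March 29, 2028, is outside that window, so Ishath Zone is on standard time at UTC−08:30.
14:30 UTC − 8h30m = 06:00 Ishath Zone.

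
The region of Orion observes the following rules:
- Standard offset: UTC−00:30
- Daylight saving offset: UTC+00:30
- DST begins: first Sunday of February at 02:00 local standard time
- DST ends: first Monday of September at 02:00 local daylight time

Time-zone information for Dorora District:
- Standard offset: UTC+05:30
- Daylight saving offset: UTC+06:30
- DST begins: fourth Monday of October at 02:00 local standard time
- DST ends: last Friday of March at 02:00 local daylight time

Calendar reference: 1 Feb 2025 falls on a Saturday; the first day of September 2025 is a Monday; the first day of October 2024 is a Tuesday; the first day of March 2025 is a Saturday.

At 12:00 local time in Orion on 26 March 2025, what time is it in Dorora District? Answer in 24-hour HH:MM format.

18:00

1 February 2025 is a Saturday, so the first Sunday is February 2.
1 September 2025 is a Monday, so the first Monday is September 1.
Daylight saving runs 2 February – 1 September; 26 March 2025 is inside that window, so Orion is at UTC+00:30.
12:00 Orion − 0h30m = 11:30 UTC.
1 October 2024 is a Tuesday, so the first Monday is October 7 and the fourth is October 28.
1 March 2025 is a Saturday, so Fridays fall on 7, 14, 21, 28; the last is March 28.
At the standard offset (UTC+05:30), 11:30 UTC + 5h30m = 17:00 Dorora District standard time.
Daylight saving runs 28 October 2024 – 28 March 2025; the standard-time date in Dorora District, 26 March 2025, is inside that window, so Dorora District is at UTC+06:30.
11:30 UTC + 6h30m = 18:00 Dorora District.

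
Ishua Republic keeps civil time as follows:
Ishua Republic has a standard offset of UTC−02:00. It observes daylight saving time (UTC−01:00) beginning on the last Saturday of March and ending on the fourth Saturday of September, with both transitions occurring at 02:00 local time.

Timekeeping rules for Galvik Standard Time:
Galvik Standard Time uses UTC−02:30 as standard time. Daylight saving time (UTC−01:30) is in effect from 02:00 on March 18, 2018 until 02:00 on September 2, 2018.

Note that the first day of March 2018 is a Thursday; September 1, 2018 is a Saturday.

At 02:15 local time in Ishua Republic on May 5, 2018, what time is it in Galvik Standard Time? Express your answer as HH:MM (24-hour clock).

1 March 2018 is a Thursday, so Saturdays fall on 3, 10, 17, 24, 31; the last is March 31.
1 September 2018 is a Saturday, so the first Saturday is September 1 and the fourth is September 22.
May 5, 2018 lies within the daylight-saving period (31 March – 22 September), so Ishua Republic is on daylight time, UTC−01:00.
02:15 Ishua Republic + 1h = 03:15 UTC.
At the standard offset (UTC−02:30), 03:15 UTC − 2h30m = 00:45 Galvik Standard Time standard time.
Daylight saving runs 18 March – 2 September; the standard-time date in Galvik Standard Time, May 5, 2018, is inside that window, so Galvik Standard Time is at UTC−01:30.
03:15 UTC − 1h30m = 01:45 Galvik Standard Time.

01:45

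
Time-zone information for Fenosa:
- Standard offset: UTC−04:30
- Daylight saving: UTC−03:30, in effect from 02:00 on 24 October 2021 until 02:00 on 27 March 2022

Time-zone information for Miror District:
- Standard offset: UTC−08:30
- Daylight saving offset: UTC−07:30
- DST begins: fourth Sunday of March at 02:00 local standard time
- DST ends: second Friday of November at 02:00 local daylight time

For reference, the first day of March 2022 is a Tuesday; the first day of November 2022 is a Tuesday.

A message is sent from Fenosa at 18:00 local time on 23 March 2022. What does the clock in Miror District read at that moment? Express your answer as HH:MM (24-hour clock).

Daylight saving runs 24 October 2021 – 27 March 2022; 23 March 2022 is inside that window, so Fenosa is at UTC−03:30.
18:00 Fenosa + 3h30m = 21:30 UTC.
1 March 2022 is a Tuesday, so the first Sunday is March 6 and the fourth is March 27.
1 November 2022 is a Tuesday, so the first Friday is November 4 and the second is November 11.
At the standard offset (UTC−08:30), 21:30 UTC − 8h30m = 13:00 Miror District standard time.
Daylight saving runs 27 March – 11 November; the standard-time date in Miror District, 23 March 2022, is outside that window, so Miror District is on standard time at UTC−08:30.
21:30 UTC − 8h30m = 13:00 Miror District.

13:00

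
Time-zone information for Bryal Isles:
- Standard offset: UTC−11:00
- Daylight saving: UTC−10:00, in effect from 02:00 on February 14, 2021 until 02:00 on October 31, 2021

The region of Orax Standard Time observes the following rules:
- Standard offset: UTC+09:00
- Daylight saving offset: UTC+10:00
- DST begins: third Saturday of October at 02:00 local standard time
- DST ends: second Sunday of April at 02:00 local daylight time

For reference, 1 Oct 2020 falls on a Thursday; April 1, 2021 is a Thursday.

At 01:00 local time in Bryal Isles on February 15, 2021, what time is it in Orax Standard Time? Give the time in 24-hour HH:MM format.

February 15, 2021 falls between 14 February and 31 October, so daylight saving is in effect and Bryal Isles is at UTC−10:00.
01:00 Bryal Isles + 10h = 11:00 UTC.
1 October 2020 is a Thursday, so the first Saturday is October 3 and the third is October 17.
1 April 2021 is a Thursday, so the first Sunday is April 4 and the second is April 11.
At the standard offset (UTC+09:00), 11:00 UTC + 9h = 20:00 Orax Standard Time standard time.
The standard-time date in Orax Standard Time, February 15, 2021, falls between 17 October 2020 and 11 April 2021, so daylight saving is in effect and Orax Standard Time is at UTC+10:00.
11:00 UTC + 10h = 21:00 Orax Standard Time.

21:00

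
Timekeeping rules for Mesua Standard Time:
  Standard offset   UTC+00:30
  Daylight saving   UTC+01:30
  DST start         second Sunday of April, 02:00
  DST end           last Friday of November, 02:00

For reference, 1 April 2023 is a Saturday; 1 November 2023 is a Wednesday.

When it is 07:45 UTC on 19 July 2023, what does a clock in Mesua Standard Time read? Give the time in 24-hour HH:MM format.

09:15

1 April 2023 is a Saturday, so the first Sunday is April 2 and the second is April 9.
1 November 2023 is a Wednesday, so Fridays fall on 3, 10, 17, 24; the last is November 24.
At the standard offset (UTC+00:30), 07:45 UTC + 0h30m = 08:15 Mesua Standard Time standard time.
The standard-time date in Mesua Standard Time, 19 July 2023, falls between 9 April and 24 November, so daylight saving is in effect and Mesua Standard Time is at UTC+01:30.
07:45 UTC + 1h30m = 09:15 local.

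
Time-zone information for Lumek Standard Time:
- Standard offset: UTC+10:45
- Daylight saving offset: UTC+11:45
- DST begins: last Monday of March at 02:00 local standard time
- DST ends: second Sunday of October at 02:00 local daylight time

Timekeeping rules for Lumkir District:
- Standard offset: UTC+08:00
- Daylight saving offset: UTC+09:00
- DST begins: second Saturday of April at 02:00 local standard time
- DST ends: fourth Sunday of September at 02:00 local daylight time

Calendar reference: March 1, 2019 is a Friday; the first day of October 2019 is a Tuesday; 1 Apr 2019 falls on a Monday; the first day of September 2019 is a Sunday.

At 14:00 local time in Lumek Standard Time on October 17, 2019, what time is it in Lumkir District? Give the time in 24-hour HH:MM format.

1 March 2019 is a Friday, so Mondays fall on 4, 11, 18, 25; the last is March 25.
1 October 2019 is a Tuesday, so the first Sunday is October 6 and the second is October 13.
October 17, 2019 is outside the daylight-saving period (25 March – 13 October), so Lumek Standard Time is on standard time, UTC+10:45.
14:00 Lumek Standard Time − 10h45m = 03:15 UTC.
1 April 2019 is a Monday, so the first Saturday is April 6 and the second is April 13.
1 September 2019 is a Sunday, so the first Sunday is September 1 and the fourth is September 22.
At the standard offset (UTC+08:00), 03:15 UTC + 8h = 11:15 Lumkir District standard time.
Daylight saving runs 13 April – 22 September; the standard-time date in Lumkir District, October 17, 2019, is outside that window, so Lumkir District is on standard time at UTC+08:00.
03:15 UTC + 8h = 11:15 Lumkir District.

11:15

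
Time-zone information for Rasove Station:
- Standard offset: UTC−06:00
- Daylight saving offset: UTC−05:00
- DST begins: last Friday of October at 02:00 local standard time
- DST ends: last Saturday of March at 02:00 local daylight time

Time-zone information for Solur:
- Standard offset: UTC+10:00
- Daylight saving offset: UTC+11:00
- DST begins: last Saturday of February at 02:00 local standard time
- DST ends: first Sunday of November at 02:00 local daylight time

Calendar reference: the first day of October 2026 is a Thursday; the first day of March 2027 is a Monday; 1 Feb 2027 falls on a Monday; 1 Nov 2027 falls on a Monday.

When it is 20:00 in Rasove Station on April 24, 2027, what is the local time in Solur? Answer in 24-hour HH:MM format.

13:00

1 October 2026 is a Thursday, so Fridays fall on 2, 9, 16, 23, 30; the last is October 30.
1 March 2027 is a Monday, so Saturdays fall on 6, 13, 20, 27; the last is March 27.
Daylight saving runs 30 October 2026 – 27 March 2027; April 24, 2027 is outside that window, so Rasove Station is on standard time at UTC−06:00.
20:00 Rasove Station + 6h = 02:00 UTC (rolling into the next day, 25 April 2027).
1 February 2027 is a Monday, so Saturdays fall on 6, 13, 20, 27; the last is February 27.
1 November 2027 is a Monday, so the first Sunday is November 7.
At the standard offset (UTC+10:00), 02:00 UTC + 10h = 12:00 Solur standard time.
The standard-time date in Solur, April 25, 2027, lies within the daylight-saving period (27 February – 7 November), so Solur is on daylight time, UTC+11:00.
02:00 UTC + 11h = 13:00 Solur.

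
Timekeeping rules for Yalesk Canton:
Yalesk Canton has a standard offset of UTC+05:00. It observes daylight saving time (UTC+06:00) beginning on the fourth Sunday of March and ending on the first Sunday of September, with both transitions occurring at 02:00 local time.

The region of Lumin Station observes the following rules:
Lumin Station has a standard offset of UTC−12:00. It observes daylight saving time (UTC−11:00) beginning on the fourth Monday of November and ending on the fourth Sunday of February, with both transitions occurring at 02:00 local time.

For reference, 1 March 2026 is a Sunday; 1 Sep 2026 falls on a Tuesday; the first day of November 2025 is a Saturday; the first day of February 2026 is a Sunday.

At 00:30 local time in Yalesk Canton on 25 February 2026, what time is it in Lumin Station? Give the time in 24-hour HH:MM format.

07:30

1 March 2026 is a Sunday, so the first Sunday is March 1 and the fourth is March 22.
1 September 2026 is a Tuesday, so the first Sunday is September 6.
25 February 2026 is outside the daylight-saving period (22 March – 6 September), so Yalesk Canton is on standard time, UTC+05:00.
00:30 Yalesk Canton − 5h = 19:30 UTC (rolling into the previous day, 24 February 2026).
1 November 2025 is a Saturday, so the first Monday is November 3 and the fourth is November 24.
1 February 2026 is a Sunday, so the first Sunday is February 1 and the fourth is February 22.
At the standard offset (UTC−12:00), 19:30 UTC − 12h = 07:30 Lumin Station standard time.
The standard-time date in Lumin Station, 24 February 2026, is outside the daylight-saving period (24 November 2025 – 22 February 2026), so Lumin Station is on standard time, UTC−12:00.
19:30 UTC − 12h = 07:30 Lumin Station.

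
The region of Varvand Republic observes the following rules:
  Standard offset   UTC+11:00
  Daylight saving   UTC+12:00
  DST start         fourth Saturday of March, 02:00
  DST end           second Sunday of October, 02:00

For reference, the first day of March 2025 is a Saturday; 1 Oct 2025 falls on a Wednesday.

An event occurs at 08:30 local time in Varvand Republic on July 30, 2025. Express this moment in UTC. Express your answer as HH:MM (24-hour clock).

20:30

1 March 2025 is a Saturday, so the first Saturday is March 1 and the fourth is March 22.
1 October 2025 is a Wednesday, so the first Sunday is October 5 and the second is October 12.
July 30, 2025 lies within the daylight-saving period (22 March – 12 October), so Varvand Republic is on daylight time, UTC+12:00.
08:30 local − 12h = 20:30 UTC (rolling into the previous day, 29 July 2025).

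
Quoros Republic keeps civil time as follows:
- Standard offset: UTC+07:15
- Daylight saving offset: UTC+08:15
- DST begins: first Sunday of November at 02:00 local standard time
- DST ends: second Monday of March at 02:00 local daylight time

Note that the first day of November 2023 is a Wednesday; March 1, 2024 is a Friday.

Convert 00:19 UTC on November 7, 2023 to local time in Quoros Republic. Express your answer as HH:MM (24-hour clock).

1 November 2023 is a Wednesday, so the first Sunday is November 5.
1 March 2024 is a Friday, so the first Monday is March 4 and the second is March 11.
At the standard offset (UTC+07:15), 00:19 UTC + 7h15m = 07:34 Quoros Republic standard time.
The standard-time date in Quoros Republic, November 7, 2023, falls between 5 November 2023 and 11 March 2024, so daylight saving is in effect and Quoros Republic is at UTC+08:15.
00:19 UTC + 8h15m = 08:34 local.

08:34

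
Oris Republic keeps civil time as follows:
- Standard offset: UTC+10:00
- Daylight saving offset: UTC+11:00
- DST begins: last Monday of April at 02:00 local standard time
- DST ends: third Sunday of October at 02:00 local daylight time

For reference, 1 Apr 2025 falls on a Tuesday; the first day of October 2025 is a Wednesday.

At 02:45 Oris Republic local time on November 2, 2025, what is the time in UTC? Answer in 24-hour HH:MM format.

1 April 2025 is a Tuesday, so Mondays fall on 7, 14, 21, 28; the last is April 28.
1 October 2025 is a Wednesday, so the first Sunday is October 5 and the third is October 19.
Daylight saving runs 28 April – 19 October; November 2, 2025 is outside that window, so Oris Republic is on standard time at UTC+10:00.
02:45 local − 10h = 16:45 UTC (rolling into the previous day, 1 November 2025).

16:45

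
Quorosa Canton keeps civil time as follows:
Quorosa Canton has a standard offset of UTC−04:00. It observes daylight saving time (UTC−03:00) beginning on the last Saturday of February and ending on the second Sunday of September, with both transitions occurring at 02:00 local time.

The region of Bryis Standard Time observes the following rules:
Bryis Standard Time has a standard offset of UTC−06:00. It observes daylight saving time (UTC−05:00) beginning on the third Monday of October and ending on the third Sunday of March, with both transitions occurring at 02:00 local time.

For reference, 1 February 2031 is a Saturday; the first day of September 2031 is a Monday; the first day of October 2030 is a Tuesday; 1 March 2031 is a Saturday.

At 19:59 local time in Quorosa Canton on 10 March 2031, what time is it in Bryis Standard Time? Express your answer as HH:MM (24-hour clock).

17:59

1 February 2031 is a Saturday, so Saturdays fall on 1, 8, 15, 22; the last is February 22.
1 September 2031 is a Monday, so the first Sunday is September 7 and the second is September 14.
Daylight saving runs 22 February – 14 September; 10 March 2031 is inside that window, so Quorosa Canton is at UTC−03:00.
19:59 Quorosa Canton + 3h = 22:59 UTC.
1 October 2030 is a Tuesday, so the first Monday is October 7 and the third is October 21.
1 March 2031 is a Saturday, so the first Sunday is March 2 and the third is March 16.
At the standard offset (UTC−06:00), 22:59 UTC − 6h = 16:59 Bryis Standard Time standard time.
The standard-time date in Bryis Standard Time, 10 March 2031, falls between 21 October 2030 and 16 March 2031, so daylight saving is in effect and Bryis Standard Time is at UTC−05:00.
22:59 UTC − 5h = 17:59 Bryis Standard Time.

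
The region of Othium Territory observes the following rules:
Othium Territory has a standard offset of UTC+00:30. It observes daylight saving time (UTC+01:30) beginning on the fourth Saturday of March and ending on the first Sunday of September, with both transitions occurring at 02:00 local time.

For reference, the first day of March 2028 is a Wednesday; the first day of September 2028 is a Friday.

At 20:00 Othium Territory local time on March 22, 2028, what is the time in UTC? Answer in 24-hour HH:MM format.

1 March 2028 is a Wednesday, so the first Saturday is March 4 and the fourth is March 25.
1 September 2028 is a Friday, so the first Sunday is September 3.
Daylight saving runs 25 March – 3 September; March 22, 2028 is outside that window, so Othium Territory is on standard time at UTC+00:30.
20:00 local − 0h30m = 19:30 UTC.

19:30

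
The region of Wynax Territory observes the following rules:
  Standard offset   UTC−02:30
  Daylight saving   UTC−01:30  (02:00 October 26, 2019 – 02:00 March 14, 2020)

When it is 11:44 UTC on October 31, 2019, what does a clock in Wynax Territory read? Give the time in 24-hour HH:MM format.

At the standard offset (UTC−02:30), 11:44 UTC − 2h30m = 09:14 Wynax Territory standard time.
Daylight saving runs 26 October 2019 – 14 March 2020; the standard-time date in Wynax Territory, October 31, 2019, is inside that window, so Wynax Territory is at UTC−01:30.
11:44 UTC − 1h30m = 10:14 local.

10:14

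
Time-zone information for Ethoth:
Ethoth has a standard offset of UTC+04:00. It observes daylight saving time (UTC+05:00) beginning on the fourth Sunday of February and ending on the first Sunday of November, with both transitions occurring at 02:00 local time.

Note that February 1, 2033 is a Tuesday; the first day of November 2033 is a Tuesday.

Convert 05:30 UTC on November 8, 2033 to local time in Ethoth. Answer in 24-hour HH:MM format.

1 February 2033 is a Tuesday, so the first Sunday is February 6 and the fourth is February 27.
1 November 2033 is a Tuesday, so the first Sunday is November 6.
At the standard offset (UTC+04:00), 05:30 UTC + 4h = 09:30 Ethoth standard time.
The standard-time date in Ethoth, November 8, 2033, is outside the daylight-saving period (27 February – 6 November), so Ethoth is on standard time, UTC+04:00.
05:30 UTC + 4h = 09:30 local.

09:30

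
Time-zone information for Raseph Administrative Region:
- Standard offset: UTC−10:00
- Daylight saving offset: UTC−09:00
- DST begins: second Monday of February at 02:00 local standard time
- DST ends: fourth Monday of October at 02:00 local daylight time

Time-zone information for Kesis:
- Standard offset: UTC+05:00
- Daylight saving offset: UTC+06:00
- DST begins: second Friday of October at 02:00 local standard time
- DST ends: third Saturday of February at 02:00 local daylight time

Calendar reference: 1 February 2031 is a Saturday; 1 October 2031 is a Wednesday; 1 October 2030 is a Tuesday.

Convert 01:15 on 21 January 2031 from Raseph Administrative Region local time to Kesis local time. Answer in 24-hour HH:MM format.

17:15

1 February 2031 is a Saturday, so the first Monday is February 3 and the second is February 10.
1 October 2031 is a Wednesday, so the first Monday is October 6 and the fourth is October 27.
21 January 2031 is outside the daylight-saving period (10 February – 27 October), so Raseph Administrative Region is on standard time, UTC−10:00.
01:15 Raseph Administrative Region + 10h = 11:15 UTC.
1 October 2030 is a Tuesday, so the first Friday is October 4 and the second is October 11.
1 February 2031 is a Saturday, so the first Saturday is February 1 and the third is February 15.
At the standard offset (UTC+05:00), 11:15 UTC + 5h = 16:15 Kesis standard time.
The standard-time date in Kesis, 21 January 2031, lies within the daylight-saving period (11 October 2030 – 15 February 2031), so Kesis is on daylight time, UTC+06:00.
11:15 UTC + 6h = 17:15 Kesis.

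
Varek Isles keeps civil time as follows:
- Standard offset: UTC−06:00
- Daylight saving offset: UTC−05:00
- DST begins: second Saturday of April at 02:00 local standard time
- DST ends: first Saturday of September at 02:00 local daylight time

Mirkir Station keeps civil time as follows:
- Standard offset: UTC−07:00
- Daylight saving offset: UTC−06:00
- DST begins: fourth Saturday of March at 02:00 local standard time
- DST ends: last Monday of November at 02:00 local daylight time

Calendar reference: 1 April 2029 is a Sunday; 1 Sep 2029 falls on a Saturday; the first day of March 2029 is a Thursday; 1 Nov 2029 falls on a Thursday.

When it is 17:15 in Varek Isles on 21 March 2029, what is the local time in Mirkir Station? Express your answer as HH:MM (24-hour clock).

1 April 2029 is a Sunday, so the first Saturday is April 7 and the second is April 14.
1 September 2029 is a Saturday, so the first Saturday is September 1.
21 March 2029 is outside the daylight-saving period (14 April – 1 September), so Varek Isles is on standard time, UTC−06:00.
17:15 Varek Isles + 6h = 23:15 UTC.
1 March 2029 is a Thursday, so the first Saturday is March 3 and the fourth is March 24.
1 November 2029 is a Thursday, so Mondays fall on 5, 12, 19, 26; the last is November 26.
At the standard offset (UTC−07:00), 23:15 UTC − 7h = 16:15 Mirkir Station standard time.
The standard-time date in Mirkir Station, 21 March 2029, is outside the daylight-saving period (24 March – 26 November), so Mirkir Station is on standard time, UTC−07:00.
23:15 UTC − 7h = 16:15 Mirkir Station.

16:15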